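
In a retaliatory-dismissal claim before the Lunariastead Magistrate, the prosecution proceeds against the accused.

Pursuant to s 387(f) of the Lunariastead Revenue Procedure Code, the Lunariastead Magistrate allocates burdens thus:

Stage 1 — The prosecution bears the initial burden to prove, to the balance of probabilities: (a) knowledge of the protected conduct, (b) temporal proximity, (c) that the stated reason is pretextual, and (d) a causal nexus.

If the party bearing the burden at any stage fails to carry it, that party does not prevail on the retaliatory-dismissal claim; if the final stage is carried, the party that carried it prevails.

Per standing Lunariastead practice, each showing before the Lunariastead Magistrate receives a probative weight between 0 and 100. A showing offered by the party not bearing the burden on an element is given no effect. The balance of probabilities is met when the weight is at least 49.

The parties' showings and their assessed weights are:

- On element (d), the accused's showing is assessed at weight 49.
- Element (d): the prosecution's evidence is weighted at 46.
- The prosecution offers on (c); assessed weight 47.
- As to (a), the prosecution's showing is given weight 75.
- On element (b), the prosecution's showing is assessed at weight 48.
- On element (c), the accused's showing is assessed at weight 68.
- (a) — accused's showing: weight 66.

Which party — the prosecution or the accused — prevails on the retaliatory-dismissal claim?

accused

Stage 1 (prosecution, the balance of probabilities, weight is at least 49): (a) 75 (accused's 66 disregarded) ≥ 49 — meets; (b) 48 < 49 — fails; (c) 47 (accused's 68 disregarded) < 49 — fails; (d) 46 (accused's 49 disregarded) < 49 — fails.
  Not every element is met, so the prosecution fails to carry Stage 1.
So the accused prevails.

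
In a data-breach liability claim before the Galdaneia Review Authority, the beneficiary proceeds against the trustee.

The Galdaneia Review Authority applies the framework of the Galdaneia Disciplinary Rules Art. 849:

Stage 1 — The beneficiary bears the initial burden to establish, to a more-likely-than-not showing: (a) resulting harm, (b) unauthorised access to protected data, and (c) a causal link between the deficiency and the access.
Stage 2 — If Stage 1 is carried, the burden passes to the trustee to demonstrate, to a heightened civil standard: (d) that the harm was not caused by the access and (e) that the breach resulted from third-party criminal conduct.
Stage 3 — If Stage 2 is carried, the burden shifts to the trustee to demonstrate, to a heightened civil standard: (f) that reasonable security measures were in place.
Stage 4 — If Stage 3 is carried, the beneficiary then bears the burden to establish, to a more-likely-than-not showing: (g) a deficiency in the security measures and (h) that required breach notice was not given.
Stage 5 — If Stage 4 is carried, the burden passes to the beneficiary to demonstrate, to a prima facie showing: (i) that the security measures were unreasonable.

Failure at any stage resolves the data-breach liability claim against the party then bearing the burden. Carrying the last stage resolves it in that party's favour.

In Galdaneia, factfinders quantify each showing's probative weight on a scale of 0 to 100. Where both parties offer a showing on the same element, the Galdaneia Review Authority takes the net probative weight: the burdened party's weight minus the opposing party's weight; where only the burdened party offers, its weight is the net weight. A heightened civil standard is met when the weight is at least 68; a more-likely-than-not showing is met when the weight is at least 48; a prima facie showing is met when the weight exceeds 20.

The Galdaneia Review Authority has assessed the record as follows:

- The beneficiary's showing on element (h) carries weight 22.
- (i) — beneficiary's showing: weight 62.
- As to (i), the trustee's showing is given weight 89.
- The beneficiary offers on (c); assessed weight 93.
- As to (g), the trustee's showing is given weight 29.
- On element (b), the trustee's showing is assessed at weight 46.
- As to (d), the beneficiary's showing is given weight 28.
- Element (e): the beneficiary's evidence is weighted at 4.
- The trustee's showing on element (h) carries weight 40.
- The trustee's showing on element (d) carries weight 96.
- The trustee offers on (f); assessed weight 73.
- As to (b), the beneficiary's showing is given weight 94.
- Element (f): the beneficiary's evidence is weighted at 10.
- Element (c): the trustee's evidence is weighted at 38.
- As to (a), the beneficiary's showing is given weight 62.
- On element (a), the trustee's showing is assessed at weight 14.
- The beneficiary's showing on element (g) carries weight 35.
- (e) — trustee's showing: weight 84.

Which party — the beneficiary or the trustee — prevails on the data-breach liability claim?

beneficiary

At Stage 1 the beneficiary must meet a more-likely-than-not showing (weight is at least 48): on (a) the weight is 62 less the opposing 14 gives net 48, ≥ 48, so (a) meets the standard; on (b) the weight is 94 less the opposing 46 gives net 48, which does reach 48, so (b) meets the standard; on (c) the weight is 93 less the opposing 38 gives net 55, ≥ 48, so (c) meets the standard.
  The beneficiary carries Stage 1; the trustee now bears the burden.
At Stage 2 the trustee must meet a heightened civil standard (weight is at least 68): on (d) the weight is 96 less the opposing 28 gives net 68, which does reach 68, so (d) meets the standard; on (e) the weight is 84 less the opposing 4 gives net 80, which does reach 68, so (e) meets the standard.
  All elements met. The trustee retains the burden for Stage 3.
At Stage 3 the trustee must meet a heightened civil standard (weight is at least 68): on (f) the weight is 73 less the opposing 10 gives net 63, which does not reach 68, so (f) does not meet the standard.
  Not every element is met, so the trustee fails to carry Stage 3.
The analysis ends at Stage 3; the beneficiary prevails.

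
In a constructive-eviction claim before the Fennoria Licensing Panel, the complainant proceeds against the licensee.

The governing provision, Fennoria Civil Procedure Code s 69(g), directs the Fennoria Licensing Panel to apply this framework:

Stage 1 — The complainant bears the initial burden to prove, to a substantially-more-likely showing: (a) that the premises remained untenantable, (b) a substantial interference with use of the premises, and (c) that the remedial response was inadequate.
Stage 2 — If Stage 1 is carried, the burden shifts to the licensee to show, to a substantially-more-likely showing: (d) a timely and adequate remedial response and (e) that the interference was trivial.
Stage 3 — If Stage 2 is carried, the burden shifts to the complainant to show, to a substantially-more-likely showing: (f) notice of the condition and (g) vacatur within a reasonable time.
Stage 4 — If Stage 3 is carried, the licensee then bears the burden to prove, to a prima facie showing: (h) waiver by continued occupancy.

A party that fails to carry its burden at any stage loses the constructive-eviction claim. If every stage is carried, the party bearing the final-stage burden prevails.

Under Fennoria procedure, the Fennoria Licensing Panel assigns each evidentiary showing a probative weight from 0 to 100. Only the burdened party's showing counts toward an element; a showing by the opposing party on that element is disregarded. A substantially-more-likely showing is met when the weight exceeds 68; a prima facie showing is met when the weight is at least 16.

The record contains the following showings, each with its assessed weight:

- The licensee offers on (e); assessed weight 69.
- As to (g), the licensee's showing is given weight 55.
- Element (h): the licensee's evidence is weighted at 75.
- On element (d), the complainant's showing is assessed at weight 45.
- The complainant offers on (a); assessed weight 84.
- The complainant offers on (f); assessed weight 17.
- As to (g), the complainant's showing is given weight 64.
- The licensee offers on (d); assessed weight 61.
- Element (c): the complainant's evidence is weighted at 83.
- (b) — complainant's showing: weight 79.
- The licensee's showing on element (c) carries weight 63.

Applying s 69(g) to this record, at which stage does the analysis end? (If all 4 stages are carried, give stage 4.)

stage 2

Stage 1 (complainant, a substantially-more-likely showing, weight exceeds 68): (a) 84 > 68 — meets; (b) 79 > 68 — meets; (c) 83 (licensee's 63 disregarded) > 68 — meets.
  Stage 1 carried; the burden shifts to the licensee.
Stage 2 (licensee, a substantially-more-likely showing, weight exceeds 68): (d) 61 (complainant's 45 disregarded) ≤ 68 — fails; (e) 69 > 68 — meets.
  The licensee does not carry Stage 2.
The complainant prevails.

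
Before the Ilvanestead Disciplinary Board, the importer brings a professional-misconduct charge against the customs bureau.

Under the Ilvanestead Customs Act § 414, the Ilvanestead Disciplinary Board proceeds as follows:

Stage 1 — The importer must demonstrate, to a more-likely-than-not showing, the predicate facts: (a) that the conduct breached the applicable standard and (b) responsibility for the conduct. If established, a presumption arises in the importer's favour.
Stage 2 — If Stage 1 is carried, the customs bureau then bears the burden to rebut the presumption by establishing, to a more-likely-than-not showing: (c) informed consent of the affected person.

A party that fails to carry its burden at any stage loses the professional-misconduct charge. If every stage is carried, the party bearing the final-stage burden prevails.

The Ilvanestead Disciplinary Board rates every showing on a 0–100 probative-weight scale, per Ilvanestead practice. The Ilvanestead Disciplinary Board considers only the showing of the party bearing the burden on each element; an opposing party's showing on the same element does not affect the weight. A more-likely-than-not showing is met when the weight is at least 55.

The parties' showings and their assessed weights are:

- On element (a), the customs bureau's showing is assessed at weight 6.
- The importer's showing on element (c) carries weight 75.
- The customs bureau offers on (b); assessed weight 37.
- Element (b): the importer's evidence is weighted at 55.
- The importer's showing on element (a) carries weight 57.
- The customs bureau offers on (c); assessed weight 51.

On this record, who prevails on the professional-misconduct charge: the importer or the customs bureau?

Stage 1 (importer, a more-likely-than-not showing, weight is at least 55): (a) 57 (customs bureau's 6 disregarded) ≥ 55 — meets; (b) 55 (customs bureau's 37 disregarded) ≥ 55 — meets.
  Stage 1 carried; the burden shifts to the customs bureau.
Stage 2 (customs bureau, a more-likely-than-not showing, weight is at least 55): (c) 51 (importer's 75 disregarded) < 55 — fails.
  Stage 2 not carried; the customs bureau fails its burden.
The analysis ends at Stage 2; the importer prevails.

importer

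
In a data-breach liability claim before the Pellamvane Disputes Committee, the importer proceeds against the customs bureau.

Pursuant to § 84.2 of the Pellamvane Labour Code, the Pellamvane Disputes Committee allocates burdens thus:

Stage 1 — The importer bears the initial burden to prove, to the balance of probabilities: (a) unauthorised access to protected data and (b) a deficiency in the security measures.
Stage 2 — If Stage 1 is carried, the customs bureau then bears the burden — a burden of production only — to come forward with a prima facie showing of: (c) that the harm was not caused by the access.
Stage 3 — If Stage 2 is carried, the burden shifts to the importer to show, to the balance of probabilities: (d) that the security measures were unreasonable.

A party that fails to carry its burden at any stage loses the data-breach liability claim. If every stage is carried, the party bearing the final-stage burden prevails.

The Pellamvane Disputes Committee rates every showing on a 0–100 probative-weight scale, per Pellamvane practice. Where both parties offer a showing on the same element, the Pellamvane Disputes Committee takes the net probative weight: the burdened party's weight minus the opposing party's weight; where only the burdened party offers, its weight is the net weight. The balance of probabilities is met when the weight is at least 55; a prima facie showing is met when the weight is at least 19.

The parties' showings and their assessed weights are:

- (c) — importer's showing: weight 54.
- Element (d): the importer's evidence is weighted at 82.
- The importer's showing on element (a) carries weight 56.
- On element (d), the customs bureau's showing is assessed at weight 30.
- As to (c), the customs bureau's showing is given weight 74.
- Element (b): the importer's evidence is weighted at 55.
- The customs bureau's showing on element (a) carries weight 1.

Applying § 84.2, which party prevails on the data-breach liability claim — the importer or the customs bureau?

Stage 1 (importer, the balance of probabilities, weight is at least 55): (a) net 56−1=55 ≥ 55 — meets; (b) 55 ≥ 55 — meets.
  Stage 1 is satisfied; the onus moves to the customs bureau.
Stage 2 (customs bureau, a prima facie showing, weight is at least 19): (c) net 74−54=20 ≥ 19 — meets.
  Stage 2 carried; the burden shifts to the importer.
Stage 3 (importer, the balance of probabilities, weight is at least 55): (d) net 82−30=52 < 55 — fails.
  Stage 3 not carried; the importer fails its burden.
The analysis ends at Stage 3; the customs bureau prevails.

customs bureau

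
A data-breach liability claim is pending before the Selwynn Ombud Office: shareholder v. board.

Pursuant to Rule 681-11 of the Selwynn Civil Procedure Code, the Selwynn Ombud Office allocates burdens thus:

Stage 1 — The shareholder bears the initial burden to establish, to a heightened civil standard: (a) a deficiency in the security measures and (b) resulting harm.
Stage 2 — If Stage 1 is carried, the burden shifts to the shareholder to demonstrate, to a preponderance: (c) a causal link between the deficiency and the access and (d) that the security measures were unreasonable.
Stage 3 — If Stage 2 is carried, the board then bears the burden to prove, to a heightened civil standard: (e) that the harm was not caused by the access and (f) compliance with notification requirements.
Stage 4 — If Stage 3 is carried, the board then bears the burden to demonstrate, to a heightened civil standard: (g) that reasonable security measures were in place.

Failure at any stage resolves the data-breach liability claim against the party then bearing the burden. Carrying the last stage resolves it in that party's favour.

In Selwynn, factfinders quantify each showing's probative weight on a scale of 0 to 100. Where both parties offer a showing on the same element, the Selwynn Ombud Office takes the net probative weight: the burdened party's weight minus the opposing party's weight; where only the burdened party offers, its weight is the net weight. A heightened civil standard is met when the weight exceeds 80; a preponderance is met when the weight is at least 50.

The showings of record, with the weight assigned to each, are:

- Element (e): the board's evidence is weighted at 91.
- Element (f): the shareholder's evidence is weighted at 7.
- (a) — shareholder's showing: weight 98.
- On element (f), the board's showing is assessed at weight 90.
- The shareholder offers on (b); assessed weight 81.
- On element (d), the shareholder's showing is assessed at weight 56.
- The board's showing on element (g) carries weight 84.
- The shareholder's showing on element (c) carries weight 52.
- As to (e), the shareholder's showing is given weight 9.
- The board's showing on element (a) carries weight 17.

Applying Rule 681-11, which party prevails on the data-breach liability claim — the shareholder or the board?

board

Stage 1 (shareholder, a heightened civil standard, weight exceeds 80): (a) net 98−17=81 > 80 — meets; (b) 81 > 80 — meets.
  Stage 1 is satisfied; the shareholder continues to bear the burden.
Stage 2 (shareholder, a preponderance, weight is at least 50): (c) 52 ≥ 50 — meets; (d) 56 ≥ 50 — meets.
  All elements met. The burden passes to the board.
Stage 3 (board, a heightened civil standard, weight exceeds 80): (e) net 91−9=82 > 80 — meets; (f) net 90−7=83 > 80 — meets.
  Stage 3 carried; the burden remains with the board.
Stage 4 (board, a heightened civil standard, weight exceeds 80): (g) 84 > 80 — meets.
  The board carries the last stage.
With every stage satisfied, the board prevails.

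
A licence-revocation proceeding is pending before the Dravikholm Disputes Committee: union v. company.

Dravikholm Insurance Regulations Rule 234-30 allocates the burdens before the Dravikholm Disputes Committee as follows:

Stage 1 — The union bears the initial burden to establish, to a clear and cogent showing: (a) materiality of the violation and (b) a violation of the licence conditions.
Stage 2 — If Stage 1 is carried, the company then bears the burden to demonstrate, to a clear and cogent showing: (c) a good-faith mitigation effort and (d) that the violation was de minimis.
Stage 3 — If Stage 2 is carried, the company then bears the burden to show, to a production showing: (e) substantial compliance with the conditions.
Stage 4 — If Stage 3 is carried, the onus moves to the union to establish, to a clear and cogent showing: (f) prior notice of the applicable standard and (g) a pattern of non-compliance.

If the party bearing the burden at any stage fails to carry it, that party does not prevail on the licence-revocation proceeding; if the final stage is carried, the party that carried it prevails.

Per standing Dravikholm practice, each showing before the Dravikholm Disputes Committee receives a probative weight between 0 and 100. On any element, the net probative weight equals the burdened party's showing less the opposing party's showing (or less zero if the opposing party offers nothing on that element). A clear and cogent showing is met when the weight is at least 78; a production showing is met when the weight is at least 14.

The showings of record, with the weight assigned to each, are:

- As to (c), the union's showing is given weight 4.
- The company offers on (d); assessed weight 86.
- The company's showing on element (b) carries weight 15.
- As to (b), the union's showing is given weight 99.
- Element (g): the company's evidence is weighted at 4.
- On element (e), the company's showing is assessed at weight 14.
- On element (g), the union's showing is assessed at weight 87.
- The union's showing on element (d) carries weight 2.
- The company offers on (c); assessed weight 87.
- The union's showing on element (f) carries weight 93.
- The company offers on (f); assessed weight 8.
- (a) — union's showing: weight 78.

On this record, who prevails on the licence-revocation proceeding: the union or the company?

At Stage 1 the union must meet a clear and cogent showing (weight is at least 78): on (a) the weight is 78, which does reach 78, so (a) meets the standard; on (b) the weight is 99 less the opposing 15 gives net 84, ≥ 78, so (b) meets the standard.
  Stage 1 is satisfied; the onus moves to the company.
At Stage 2 the company must meet a clear and cogent showing (weight is at least 78): on (c) the weight is 87 less the opposing 4 gives net 83, ≥ 78, so (c) meets the standard; on (d) the weight is 86 less the opposing 2 gives net 84, ≥ 78, so (d) meets the standard.
  All elements met. The company retains the burden for Stage 3.
At Stage 3 the company must meet a production showing (weight is at least 14): on (e) the weight is 14, which does reach 14, so (e) meets the standard.
  Stage 3 is satisfied; the onus moves to the union.
At Stage 4 the union must meet a clear and cogent showing (weight is at least 78): on (f) the weight is 93 less the opposing 8 gives net 85, ≥ 78, so (f) meets the standard; on (g) the weight is 87 less the opposing 4 gives net 83, ≥ 78, so (g) meets the standard.
  Stage 4 carried; the final stage is satisfied.
Every stage carried; the union prevails.

union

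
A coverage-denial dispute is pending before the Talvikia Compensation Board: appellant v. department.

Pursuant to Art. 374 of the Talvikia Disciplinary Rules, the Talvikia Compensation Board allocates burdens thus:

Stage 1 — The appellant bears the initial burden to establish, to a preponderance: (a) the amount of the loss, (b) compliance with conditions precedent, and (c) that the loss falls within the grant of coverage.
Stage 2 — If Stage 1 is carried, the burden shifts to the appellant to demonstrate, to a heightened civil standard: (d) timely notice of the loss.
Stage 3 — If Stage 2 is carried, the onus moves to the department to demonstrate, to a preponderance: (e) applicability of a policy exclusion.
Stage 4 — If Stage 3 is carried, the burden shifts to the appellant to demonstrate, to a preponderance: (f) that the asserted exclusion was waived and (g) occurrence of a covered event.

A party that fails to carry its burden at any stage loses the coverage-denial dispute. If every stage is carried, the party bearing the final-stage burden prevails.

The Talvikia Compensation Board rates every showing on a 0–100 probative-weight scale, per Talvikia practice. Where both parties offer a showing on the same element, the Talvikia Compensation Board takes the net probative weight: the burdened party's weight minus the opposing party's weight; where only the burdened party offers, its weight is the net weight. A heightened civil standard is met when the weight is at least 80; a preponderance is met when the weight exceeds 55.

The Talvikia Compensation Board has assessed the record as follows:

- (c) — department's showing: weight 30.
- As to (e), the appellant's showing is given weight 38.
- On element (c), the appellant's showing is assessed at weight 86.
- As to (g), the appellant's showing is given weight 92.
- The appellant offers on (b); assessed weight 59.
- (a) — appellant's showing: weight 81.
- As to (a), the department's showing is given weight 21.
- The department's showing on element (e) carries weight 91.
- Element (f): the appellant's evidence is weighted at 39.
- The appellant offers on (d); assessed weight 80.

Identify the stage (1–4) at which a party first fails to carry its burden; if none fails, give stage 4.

At Stage 1 the appellant must meet a preponderance (weight exceeds 55): on (a) the weight is 81 less the opposing 21 gives net 60, which does exceed 55, so (a) meets the standard; on (b) the weight is 59, > 55, so (b) meets the standard; on (c) the weight is 86 less the opposing 30 gives net 56, > 55, so (c) meets the standard.
  All elements met. The appellant retains the burden for Stage 2.
At Stage 2 the appellant must meet a heightened civil standard (weight is at least 80): on (d) the weight is 80, which does reach 80, so (d) meets the standard.
  Stage 2 is satisfied; the onus moves to the department.
At Stage 3 the department must meet a preponderance (weight exceeds 55): on (e) the weight is 91 less the opposing 38 gives net 53, ≤ 55, so (e) does not meet the standard.
  Not every element is met, so the department fails to carry Stage 3.
The appellant prevails.

stage 3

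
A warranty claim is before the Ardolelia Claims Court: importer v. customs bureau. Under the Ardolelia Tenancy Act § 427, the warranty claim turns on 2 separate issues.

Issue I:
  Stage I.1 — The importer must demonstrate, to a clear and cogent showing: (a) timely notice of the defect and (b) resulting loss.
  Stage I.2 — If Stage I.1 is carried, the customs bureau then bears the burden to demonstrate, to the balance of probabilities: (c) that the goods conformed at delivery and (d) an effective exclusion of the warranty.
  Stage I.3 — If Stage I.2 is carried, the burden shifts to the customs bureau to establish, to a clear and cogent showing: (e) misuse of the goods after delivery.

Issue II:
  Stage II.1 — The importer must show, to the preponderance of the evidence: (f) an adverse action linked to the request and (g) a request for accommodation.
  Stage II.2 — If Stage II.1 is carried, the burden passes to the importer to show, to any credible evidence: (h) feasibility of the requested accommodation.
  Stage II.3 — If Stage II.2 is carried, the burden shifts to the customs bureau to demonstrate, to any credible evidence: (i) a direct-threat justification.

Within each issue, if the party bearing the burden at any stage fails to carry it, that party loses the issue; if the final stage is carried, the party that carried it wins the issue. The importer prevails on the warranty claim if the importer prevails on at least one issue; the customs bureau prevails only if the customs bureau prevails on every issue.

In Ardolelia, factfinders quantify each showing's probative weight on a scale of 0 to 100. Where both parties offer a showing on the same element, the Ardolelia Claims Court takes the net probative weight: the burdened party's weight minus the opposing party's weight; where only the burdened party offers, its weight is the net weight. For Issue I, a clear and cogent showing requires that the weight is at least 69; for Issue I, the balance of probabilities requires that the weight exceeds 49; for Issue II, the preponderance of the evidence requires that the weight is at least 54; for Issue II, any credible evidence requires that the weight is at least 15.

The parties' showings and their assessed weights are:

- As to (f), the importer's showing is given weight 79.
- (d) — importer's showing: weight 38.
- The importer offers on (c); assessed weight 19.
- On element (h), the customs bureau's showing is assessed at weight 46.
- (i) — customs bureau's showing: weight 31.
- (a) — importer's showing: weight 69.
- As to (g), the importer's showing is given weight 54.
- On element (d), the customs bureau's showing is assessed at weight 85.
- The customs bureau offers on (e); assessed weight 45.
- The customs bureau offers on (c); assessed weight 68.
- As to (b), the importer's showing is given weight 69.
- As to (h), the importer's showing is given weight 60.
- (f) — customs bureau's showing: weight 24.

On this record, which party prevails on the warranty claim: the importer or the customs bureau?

importer

— Issue I —
At Stage I.1 the importer must meet a clear and cogent showing (weight is at least 69): on (a) the weight is 69, which does reach 69, so (a) meets the standard; on (b) the weight is 69, which does reach 69, so (b) meets the standard.
  Stage I.1 is satisfied; the onus moves to the customs bureau.
At Stage I.2 the customs bureau must meet the balance of probabilities (weight exceeds 49): on (c) the weight is 68 less the opposing 19 gives net 49, which does not exceed 49, so (c) does not meet the standard; on (d) the weight is 85 less the opposing 38 gives net 47, which does not exceed 49, so (d) does not meet the standard.
  The customs bureau does not carry Stage I.2.
The analysis ends at Stage I.2; the importer prevails on this issue.
— Issue II —
Stage II.1 — burden on importer; standard: the preponderance of the evidence (weight is at least 54).
    (f): 79 − 24 = 55 ≥ 54 [met]
    (g): 54 ≥ 54 [met]
  Stage II.1 carried; the burden remains with the importer.
Stage II.2 — burden on importer; standard: any credible evidence (weight is at least 15).
    (h): 60 − 46 = 14 < 15 [not met]
  Stage II.2 not carried; the importer fails its burden.
The analysis ends at Stage II.2; the customs bureau prevails on this issue.
Per-issue: Issue I → importer; Issue II → customs bureau. The importer must prevail on at least one issue; overall, the importer prevails.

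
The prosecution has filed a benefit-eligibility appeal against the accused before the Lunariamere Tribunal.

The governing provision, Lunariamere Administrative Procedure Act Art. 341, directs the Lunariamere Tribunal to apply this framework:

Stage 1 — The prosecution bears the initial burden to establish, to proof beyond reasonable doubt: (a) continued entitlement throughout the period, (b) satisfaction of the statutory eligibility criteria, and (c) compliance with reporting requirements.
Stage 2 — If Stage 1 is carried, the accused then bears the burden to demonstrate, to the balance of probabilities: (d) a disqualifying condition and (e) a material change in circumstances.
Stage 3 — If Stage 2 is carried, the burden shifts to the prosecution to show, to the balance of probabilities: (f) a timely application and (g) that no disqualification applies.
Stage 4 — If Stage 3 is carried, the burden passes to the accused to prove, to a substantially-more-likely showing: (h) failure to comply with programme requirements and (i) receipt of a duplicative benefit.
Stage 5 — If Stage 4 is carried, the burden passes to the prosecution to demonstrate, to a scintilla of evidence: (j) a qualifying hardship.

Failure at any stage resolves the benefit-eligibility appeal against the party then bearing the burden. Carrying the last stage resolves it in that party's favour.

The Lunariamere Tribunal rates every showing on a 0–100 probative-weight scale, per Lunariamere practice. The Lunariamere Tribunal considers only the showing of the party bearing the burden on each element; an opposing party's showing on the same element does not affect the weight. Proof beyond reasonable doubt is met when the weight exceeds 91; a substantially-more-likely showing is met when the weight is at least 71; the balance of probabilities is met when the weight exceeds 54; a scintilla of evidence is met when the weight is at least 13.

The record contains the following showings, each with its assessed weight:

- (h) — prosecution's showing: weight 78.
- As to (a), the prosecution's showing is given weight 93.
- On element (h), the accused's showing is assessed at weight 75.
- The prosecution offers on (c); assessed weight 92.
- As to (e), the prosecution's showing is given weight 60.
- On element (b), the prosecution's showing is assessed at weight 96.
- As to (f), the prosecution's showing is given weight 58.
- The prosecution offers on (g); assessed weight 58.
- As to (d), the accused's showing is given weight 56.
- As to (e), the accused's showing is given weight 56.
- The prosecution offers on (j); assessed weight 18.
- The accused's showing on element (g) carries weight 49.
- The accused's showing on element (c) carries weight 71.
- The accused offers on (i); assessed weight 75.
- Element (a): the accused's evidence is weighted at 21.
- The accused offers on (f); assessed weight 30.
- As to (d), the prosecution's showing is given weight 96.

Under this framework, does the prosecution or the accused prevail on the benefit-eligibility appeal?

prosecution

Stage 1 — burden on prosecution; standard: proof beyond reasonable doubt (weight exceeds 91).
    (a): 93 (accused's 21 disregarded) > 91 [met]
    (b): 96 > 91 [met]
    (c): 92 (accused's 71 disregarded) > 91 [met]
  Stage 1 carried; the burden shifts to the accused.
Stage 2 — burden on accused; standard: the balance of probabilities (weight exceeds 54).
    (d): 56 (prosecution's 96 disregarded) > 54 [met]
    (e): 56 (prosecution's 60 disregarded) > 54 [met]
  Stage 2 is satisfied; the onus moves to the prosecution.
Stage 3 — burden on prosecution; standard: the balance of probabilities (weight exceeds 54).
    (f): 58 (accused's 30 disregarded) > 54 [met]
    (g): 58 (accused's 49 disregarded) > 54 [met]
  All elements met. The burden passes to the accused.
Stage 4 — burden on accused; standard: a substantially-more-likely showing (weight is at least 71).
    (h): 75 (prosecution's 78 disregarded) ≥ 71 [met]
    (i): 75 ≥ 71 [met]
  The accused carries Stage 4; the prosecution now bears the burden.
Stage 5 — burden on prosecution; standard: a scintilla of evidence (weight is at least 13).
    (j): 18 ≥ 13 [met]
  The prosecution carries the last stage.
Every stage carried; the prosecution prevails.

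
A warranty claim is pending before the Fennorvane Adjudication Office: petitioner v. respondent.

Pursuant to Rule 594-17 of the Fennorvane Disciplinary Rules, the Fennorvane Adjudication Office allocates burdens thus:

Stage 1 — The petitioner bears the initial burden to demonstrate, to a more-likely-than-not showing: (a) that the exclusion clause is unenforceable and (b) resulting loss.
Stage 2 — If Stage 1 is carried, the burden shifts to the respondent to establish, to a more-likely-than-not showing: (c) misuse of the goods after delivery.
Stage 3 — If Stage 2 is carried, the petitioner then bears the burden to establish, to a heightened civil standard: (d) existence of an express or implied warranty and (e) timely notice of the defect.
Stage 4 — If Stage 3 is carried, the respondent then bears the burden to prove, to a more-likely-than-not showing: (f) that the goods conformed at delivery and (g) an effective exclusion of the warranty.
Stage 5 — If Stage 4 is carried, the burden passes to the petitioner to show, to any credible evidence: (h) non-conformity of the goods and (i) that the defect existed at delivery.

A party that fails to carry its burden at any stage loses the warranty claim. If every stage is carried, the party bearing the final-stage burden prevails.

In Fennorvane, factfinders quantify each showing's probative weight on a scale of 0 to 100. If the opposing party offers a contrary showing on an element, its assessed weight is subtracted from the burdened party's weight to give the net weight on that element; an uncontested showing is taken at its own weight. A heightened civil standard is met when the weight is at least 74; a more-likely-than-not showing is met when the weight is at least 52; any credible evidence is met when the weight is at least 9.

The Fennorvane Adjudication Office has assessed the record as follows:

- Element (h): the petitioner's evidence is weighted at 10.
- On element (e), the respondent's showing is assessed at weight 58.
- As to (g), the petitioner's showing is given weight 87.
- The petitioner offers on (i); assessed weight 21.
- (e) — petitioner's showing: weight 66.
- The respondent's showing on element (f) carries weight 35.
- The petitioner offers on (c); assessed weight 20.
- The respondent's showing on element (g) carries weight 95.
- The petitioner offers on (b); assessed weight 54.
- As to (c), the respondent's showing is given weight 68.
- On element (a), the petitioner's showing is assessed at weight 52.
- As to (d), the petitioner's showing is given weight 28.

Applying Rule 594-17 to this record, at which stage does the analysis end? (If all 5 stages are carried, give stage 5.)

Stage 1 — burden on petitioner; standard: a more-likely-than-not showing (weight is at least 52).
    (a): 52 ≥ 52 [met]
    (b): 54 ≥ 52 [met]
  All elements met. The burden passes to the respondent.
Stage 2 — burden on respondent; standard: a more-likely-than-not showing (weight is at least 52).
    (c): 68 − 20 = 48 < 52 [not met]
  Not every element is met, so the respondent fails to carry Stage 2.
So the petitioner prevails.

stage 2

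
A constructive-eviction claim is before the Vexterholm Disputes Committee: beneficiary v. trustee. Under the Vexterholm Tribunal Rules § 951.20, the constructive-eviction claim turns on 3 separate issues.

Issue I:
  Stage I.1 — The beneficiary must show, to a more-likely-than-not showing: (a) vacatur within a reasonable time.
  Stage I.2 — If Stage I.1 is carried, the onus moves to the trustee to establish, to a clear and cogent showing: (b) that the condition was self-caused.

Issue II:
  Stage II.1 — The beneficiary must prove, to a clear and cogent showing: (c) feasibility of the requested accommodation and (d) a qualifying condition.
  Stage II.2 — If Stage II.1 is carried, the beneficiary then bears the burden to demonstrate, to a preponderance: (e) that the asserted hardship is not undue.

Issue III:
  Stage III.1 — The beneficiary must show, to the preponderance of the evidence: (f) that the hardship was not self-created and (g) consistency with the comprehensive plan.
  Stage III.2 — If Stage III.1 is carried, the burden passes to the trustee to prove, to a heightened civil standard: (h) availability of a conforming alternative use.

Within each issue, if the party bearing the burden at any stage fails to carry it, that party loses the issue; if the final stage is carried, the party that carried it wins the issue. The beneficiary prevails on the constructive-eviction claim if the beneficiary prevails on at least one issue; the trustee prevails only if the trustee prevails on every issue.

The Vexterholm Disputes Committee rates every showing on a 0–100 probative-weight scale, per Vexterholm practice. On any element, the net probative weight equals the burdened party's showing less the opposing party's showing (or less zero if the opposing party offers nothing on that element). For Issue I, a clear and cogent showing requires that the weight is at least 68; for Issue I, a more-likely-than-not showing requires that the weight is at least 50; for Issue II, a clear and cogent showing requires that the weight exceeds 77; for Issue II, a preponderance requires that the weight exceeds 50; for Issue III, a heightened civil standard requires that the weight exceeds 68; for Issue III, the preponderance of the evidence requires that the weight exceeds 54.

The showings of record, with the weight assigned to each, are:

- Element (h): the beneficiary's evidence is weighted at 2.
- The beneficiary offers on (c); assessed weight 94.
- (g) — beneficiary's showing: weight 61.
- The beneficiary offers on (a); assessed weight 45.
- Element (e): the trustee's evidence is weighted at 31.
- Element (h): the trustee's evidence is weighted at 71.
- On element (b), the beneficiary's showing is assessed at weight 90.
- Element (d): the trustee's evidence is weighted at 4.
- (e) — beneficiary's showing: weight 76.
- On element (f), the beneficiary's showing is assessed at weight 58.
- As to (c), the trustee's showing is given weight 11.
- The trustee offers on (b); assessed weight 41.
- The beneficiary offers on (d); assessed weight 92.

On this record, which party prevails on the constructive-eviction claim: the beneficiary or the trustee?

— Issue I —
Stage I.1 — burden on beneficiary; standard: a more-likely-than-not showing (weight is at least 50).
    (a): 45 < 50 [not met]
  Stage I.1 not carried; the beneficiary fails its burden.
So the trustee prevails on this issue.
— Issue II —
Stage II.1 — burden on beneficiary; standard: a clear and cogent showing (weight exceeds 77).
    (c): 94 − 11 = 83 > 77 [met]
    (d): 92 − 4 = 88 > 77 [met]
  All elements met. The beneficiary retains the burden for Stage II.2.
Stage II.2 — burden on beneficiary; standard: a preponderance (weight exceeds 50).
    (e): 76 − 31 = 45 ≤ 50 [not met]
  Stage II.2 not carried; the beneficiary fails its burden.
So the trustee prevails on this issue.
— Issue III —
At Stage III.1 the beneficiary must meet the preponderance of the evidence (weight exceeds 54): on (f) the weight is 58, which does exceed 54, so (f) meets the standard; on (g) the weight is 61, > 54, so (g) meets the standard.
  Stage III.1 carried; the burden shifts to the trustee.
At Stage III.2 the trustee must meet a heightened civil standard (weight exceeds 68): on (h) the weight is 71 less the opposing 2 gives net 69, which does exceed 68, so (h) meets the standard.
  All elements met at the final stage.
With every stage satisfied, the trustee prevails on this issue.
Per-issue: Issue I → trustee; Issue II → trustee; Issue III → trustee. The beneficiary must prevail on at least one issue; overall, the trustee prevails.

trustee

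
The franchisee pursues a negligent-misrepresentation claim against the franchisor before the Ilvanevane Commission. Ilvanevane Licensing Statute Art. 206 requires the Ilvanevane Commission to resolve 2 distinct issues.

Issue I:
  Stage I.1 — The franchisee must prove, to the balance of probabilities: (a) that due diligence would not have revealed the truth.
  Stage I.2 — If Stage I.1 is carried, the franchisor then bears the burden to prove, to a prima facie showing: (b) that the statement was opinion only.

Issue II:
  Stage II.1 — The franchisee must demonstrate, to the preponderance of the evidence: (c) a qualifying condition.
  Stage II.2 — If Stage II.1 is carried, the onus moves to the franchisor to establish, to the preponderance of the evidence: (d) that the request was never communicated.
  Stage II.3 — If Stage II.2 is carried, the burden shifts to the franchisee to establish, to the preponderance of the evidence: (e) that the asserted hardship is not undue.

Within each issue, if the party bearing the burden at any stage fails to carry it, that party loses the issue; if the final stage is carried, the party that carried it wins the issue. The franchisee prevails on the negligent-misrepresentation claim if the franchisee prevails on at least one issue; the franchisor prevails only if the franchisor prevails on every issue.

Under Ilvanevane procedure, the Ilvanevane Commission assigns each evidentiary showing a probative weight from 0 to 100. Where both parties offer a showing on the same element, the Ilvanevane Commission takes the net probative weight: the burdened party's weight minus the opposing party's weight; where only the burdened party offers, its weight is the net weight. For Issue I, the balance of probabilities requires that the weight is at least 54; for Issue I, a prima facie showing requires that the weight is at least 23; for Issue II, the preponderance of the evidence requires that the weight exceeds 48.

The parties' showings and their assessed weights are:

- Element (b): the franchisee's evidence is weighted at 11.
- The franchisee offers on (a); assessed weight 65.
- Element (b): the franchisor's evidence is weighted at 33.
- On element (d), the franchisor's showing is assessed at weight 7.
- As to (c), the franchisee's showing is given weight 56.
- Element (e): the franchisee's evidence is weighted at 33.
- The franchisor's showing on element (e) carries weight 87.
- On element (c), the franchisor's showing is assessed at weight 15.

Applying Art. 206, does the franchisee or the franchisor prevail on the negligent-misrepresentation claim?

franchisee

— Issue I —
Stage I.1 (franchisee, the balance of probabilities, weight is at least 54): (a) 65 ≥ 54 — meets.
  All elements met. The burden passes to the franchisor.
Stage I.2 (franchisor, a prima facie showing, weight is at least 23): (b) net 33−11=22 < 23 — fails.
  Stage I.2 not carried; the franchisor fails its burden.
The analysis ends at Stage I.2; the franchisee prevails on this issue.
— Issue II —
Stage II.1 — burden on franchisee; standard: the preponderance of the evidence (weight exceeds 48).
    (c): 56 − 15 = 41 ≤ 48 [not met]
  The franchisee does not carry Stage II.1.
The franchisor prevails on this issue.
Per-issue: Issue I → franchisee; Issue II → franchisor. The franchisee must prevail on at least one issue; overall, the franchisee prevails.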